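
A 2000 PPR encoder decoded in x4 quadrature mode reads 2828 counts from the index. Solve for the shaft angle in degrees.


angle = counts * 360 / (PPR*4) = 2828 * 360 / 8000 = 127.2600

127.2600 degrees


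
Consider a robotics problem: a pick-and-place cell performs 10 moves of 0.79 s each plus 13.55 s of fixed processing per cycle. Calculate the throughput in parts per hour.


T_cycle = 10*0.79 + 13.55 = 21.4500 s
rate = 3600/T = 167.8322

167.8322 parts/hour


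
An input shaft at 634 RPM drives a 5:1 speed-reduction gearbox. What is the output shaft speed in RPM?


omega_out = omega_in / N = 634 / 5 = 126.8000

126.8000 RPM


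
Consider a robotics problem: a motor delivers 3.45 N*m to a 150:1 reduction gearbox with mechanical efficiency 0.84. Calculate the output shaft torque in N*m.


tau_out = tau_in * N * eta = 3.45 * 150 * 0.84 = 434.7000

434.7000 N*m


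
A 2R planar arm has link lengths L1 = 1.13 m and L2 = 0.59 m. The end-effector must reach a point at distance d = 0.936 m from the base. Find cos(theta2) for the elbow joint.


cos(th2) = (d^2 - L1^2 - L2^2)/(2*L1*L2) = (0.936^2 - 1.13^2 - 0.59^2)/(2*1.13*0.59) = -0.5616

-0.5616


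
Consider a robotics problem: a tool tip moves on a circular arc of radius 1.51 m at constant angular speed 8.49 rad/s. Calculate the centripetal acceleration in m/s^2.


a_c = omega^2 * r = 8.49^2 * 1.51 = 108.8410

108.8410 m/s^2


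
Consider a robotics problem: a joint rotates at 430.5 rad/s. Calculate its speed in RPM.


RPM = 430.5 * 60/(2*pi) = 4110.9722

4110.9722 RPM


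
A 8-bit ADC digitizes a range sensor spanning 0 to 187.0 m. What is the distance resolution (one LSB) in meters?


res = range / 2^n = 187.0/2^8 = 187.0/256 = 0.7305

0.7305 m


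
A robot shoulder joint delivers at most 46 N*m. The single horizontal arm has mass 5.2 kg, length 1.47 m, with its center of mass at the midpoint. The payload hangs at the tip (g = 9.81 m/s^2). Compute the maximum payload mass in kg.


tau_arm = m_arm*g*(L/2) = 5.2*9.81*1.47/2 = 37.4938 N*m
tau_payload = tau_max - tau_arm = 46 - 37.4938 = 8.5062
m_payload = tau_payload / (g*L) = 8.5062 / (9.81*1.47) = 0.5899

0.5899 kg


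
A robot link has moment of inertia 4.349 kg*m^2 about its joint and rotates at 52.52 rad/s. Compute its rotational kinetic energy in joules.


KE = (1/2)*I*omega^2 = 0.5*4.349*52.52^2 = 5998.0329

5998.0329 J


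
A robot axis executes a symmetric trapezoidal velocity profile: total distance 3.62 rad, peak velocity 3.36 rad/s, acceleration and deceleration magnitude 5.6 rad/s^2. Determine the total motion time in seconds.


t_acc = v/a = 3.36/5.6 = 0.600000 s
d_acc = v^2/(2a) = 1.008000 rad (each ramp)
d_cruise = 3.62 - 2*1.008000 = 1.604000 rad
t_cruise = 1.604000/3.36 = 0.477381 s
t_total = 2*0.600000 + 0.477381 = 1.6774

1.6774 s


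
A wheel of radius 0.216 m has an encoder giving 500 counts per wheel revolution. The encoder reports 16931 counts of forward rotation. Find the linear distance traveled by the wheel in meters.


revs = 16931/500 = 33.862000
d = revs * 2*pi*r = 33.862000 * 2*pi*0.216 = 45.9564

45.9564 m


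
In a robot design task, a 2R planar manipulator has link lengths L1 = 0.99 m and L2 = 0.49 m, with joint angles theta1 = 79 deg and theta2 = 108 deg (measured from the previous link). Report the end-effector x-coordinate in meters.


x = L1*cos(th1) + L2*cos(th1+th2) = 0.99*cos(79 deg) + 0.49*cos(187 deg) = -0.2974

-0.2974 m


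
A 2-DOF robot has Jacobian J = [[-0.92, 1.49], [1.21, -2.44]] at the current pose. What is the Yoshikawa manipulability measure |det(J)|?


det(J) = -0.92*-2.44 - (1.49)*(1.21) = 0.4419
|det(J)| = 0.4419

0.4419


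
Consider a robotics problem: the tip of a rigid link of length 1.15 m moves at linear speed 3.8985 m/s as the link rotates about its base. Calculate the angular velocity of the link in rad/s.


omega = v / L = 3.8985 / 1.15 = 3.3900

3.3900 rad/s


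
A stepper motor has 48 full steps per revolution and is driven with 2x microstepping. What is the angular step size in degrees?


step = 360/(48*2) = 360/96 = 3.7500

3.7500 degrees


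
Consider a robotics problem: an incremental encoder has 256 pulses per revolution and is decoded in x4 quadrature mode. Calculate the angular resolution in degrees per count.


resolution = 360 / (PPR * 4) = 360 / 1024 = 0.3516

0.3516 degrees


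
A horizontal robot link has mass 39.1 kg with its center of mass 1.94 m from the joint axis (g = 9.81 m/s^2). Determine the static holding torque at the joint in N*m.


tau = m*g*L = 39.1 * 9.81 * 1.94 = 744.1277

744.1277 N*m


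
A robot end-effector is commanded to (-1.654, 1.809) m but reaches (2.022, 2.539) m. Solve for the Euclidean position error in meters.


dx = 2.022 - (-1.654) = 3.6760, dy = 2.539 - (1.809) = 0.7300
err = sqrt(13.512976 + 0.532900) = 3.7478

3.7478 m


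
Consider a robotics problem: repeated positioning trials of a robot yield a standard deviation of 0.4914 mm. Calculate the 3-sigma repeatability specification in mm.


repeatability = 3*sigma = 3*0.4914 = 1.4742

1.4742 mm


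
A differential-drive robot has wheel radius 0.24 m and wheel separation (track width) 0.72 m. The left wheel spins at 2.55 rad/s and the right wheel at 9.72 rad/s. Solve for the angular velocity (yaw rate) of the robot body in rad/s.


omega = r*(wR - wL)/L = 0.24*(9.72 - (2.55))/0.72 = 2.3900

2.3900 rad/s


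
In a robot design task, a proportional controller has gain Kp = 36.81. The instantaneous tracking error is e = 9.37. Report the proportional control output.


u_P = Kp * e = 36.81 * 9.37 = 344.9097

344.9097


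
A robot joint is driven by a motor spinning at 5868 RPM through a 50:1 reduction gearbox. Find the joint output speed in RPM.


omega_joint = omega_motor / N = 5868 / 50 = 117.3600

117.3600 RPM


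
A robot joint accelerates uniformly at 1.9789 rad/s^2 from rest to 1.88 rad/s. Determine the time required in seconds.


t = delta_omega / alpha = 1.88 / 1.9789 = 0.9500

0.9500 s


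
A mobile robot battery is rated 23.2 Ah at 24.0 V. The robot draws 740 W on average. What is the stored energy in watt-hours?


E = capacity * V = 23.2*24.0 = 556.8000

556.8000 Wh


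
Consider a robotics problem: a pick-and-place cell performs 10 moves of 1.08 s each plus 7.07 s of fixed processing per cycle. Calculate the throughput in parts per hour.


T_cycle = 10*1.08 + 7.07 = 17.8700 s
rate = 3600/T = 201.4550

201.4550 parts/hour


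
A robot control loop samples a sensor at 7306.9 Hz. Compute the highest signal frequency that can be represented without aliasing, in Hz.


f_max = f_s/2 = 7306.9/2 = 3653.4500

3653.4500 Hz


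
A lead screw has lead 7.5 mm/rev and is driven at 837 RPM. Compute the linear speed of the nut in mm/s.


v = lead * (RPM/60) = 7.5*837/60 = 104.6250

104.6250 mm/s


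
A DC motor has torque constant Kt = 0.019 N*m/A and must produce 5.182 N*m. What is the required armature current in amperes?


I = tau / Kt = 5.182/0.019 = 272.7368

272.7368 A


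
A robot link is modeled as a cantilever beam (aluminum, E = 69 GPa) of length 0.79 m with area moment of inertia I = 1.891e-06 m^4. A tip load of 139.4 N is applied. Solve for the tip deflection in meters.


delta = F*L^3/(3*E*I) = 139.4*0.79^3/(3*6.900e+10*1.891e-06)
      = 68.7296366/391437 = 1.7558e-04

1.7558e-04 m


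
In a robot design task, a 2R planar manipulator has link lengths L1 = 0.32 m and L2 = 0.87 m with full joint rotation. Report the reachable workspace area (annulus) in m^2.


r_max = L1 + L2 = 1.1900, r_min = |L1 - L2| = 0.5500
A = pi*(r_max^2 - r_min^2) = pi*(1.4161 - 0.3025) = 3.4985

3.4985 m^2


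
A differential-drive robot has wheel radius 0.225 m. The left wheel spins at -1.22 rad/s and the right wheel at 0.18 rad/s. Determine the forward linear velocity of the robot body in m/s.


v = r*(wR + wL)/2 = 0.225*(0.18 + -1.22)/2 = -0.1170

-0.1170 m/s


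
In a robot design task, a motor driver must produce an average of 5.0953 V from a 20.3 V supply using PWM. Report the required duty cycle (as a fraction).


D = V_avg/V_supply = 5.0953/20.3 = 0.2510

0.2510


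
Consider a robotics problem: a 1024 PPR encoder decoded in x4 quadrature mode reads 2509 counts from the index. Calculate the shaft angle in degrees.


angle = counts * 360 / (PPR*4) = 2509 * 360 / 4096 = 220.5176

220.5176 degrees


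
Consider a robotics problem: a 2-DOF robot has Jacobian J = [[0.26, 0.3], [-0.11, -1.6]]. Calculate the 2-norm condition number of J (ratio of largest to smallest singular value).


JJ^T eigenvalues: trace(JJ^T) = 2.7297, det(JJ^T) = det(J)^2 = 0.14668900
s_max^2 = (2.7297 + sqrt(6.86450609))/2 = 2.67486012
s_min^2 = (2.7297 - sqrt(6.86450609))/2 = 0.05483988
kappa = s_max/s_min = sqrt(2.67486012/0.05483988) = 6.9840

6.9840


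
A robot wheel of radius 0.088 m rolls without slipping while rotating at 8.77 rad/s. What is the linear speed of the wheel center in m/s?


v = omega * r = 8.77 * 0.088 = 0.7718

0.7718 m/s


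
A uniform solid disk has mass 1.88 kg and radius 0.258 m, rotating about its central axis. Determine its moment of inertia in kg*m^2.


I = (1/2)*m*R^2 = 0.5*1.88*0.258^2 = 0.0626

0.0626 kg*m^2


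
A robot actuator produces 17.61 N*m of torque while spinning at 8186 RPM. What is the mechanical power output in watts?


omega = 8186 * 2*pi/60 = 857.235915 rad/s
P = tau * omega = 17.61 * 857.235915 = 15095.9245

15095.9245 W


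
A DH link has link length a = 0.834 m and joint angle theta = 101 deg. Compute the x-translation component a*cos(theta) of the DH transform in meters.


a*cos(theta) = 0.834*cos(101 deg) = -0.1591

-0.1591 m


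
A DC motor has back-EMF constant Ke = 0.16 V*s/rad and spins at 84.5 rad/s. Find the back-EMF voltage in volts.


V_emf = Ke * omega = 0.16*84.5 = 13.5200

13.5200 V


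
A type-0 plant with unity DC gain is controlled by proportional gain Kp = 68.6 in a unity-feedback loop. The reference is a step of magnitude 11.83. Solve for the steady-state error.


e_ss = R/(1 + Kp) = 11.83/(1 + 68.6) = 11.83/69.6000 = 0.1700

0.1700


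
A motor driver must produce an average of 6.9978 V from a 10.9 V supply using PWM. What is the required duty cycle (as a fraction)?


D = V_avg/V_supply = 6.9978/10.9 = 0.6420

0.6420


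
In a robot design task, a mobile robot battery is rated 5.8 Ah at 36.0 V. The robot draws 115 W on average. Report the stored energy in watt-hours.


E = capacity * V = 5.8*36.0 = 208.8000

208.8000 Wh


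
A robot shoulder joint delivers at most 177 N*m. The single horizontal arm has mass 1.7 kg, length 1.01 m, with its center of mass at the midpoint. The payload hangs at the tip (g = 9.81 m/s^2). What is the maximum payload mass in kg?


tau_arm = m_arm*g*(L/2) = 1.7*9.81*1.01/2 = 8.4219 N*m
tau_payload = tau_max - tau_arm = 177 - 8.4219 = 168.5781
m_payload = tau_payload / (g*L) = 168.5781 / (9.81*1.01) = 17.0142

17.0142 kg


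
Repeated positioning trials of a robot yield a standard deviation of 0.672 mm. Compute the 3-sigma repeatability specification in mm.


repeatability = 3*sigma = 3*0.672 = 2.0160

2.0160 mm


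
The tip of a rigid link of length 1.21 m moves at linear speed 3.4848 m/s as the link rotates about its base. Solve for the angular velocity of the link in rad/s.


omega = v / L = 3.4848 / 1.21 = 2.8800

2.8800 rad/s


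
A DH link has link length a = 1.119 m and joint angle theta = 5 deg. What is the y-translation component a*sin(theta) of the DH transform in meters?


a*sin(theta) = 1.119*sin(5 deg) = 0.0975

0.0975 m


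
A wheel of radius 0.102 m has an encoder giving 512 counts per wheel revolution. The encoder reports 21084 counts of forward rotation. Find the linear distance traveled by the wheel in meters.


revs = 21084/512 = 41.179688
d = revs * 2*pi*r = 41.179688 * 2*pi*0.102 = 26.3914

26.3914 m


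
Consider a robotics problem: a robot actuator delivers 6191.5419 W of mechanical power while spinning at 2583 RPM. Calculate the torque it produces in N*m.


omega = 2583 * 2*pi/60 = 270.491127 rad/s
tau = P / omega = 6191.5419 / 270.491127 = 22.8900

22.8900 N*m


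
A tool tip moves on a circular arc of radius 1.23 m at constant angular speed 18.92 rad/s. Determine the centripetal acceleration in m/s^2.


a_c = omega^2 * r = 18.92^2 * 1.23 = 440.2987

440.2987 m/s^2


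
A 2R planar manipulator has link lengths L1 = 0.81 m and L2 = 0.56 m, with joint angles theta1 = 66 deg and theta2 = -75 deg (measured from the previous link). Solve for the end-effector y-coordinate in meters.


y = L1*sin(th1) + L2*sin(th1+th2) = 0.81*sin(66 deg) + 0.56*sin(-9 deg) = 0.6524

0.6524 m


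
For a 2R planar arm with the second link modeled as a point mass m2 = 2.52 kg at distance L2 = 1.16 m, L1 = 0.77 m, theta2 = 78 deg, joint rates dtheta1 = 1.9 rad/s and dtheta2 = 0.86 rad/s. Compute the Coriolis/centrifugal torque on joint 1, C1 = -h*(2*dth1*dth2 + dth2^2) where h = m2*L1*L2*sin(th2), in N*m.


h = m2*L1*L2*sin(th2) = 2.52*0.77*1.16*sin(78 deg) = 2.201677
C1 = -h*(2*1.9*0.86 + 0.86^2) = -2.201677*4.0076 = -8.8234

-8.8234 N*m


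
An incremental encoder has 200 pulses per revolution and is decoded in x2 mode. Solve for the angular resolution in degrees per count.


resolution = 360 / (PPR * 2) = 360 / 400 = 0.9000

0.9000 degrees


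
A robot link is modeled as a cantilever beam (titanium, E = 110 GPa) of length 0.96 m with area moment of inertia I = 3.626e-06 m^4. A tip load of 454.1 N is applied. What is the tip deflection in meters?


delta = F*L^3/(3*E*I) = 454.1*0.96^3/(3*1.100e+11*3.626e-06)
      = 401.7586176/1196580 = 3.3576e-04

3.3576e-04 m


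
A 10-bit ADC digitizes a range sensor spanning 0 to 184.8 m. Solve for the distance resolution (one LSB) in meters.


res = range / 2^n = 184.8/2^10 = 184.8/1024 = 0.1805

0.1805 m


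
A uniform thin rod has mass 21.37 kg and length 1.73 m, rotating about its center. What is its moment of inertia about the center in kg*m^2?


I = (1/12)*m*L^2 = (1/12)*21.37*1.73^2 = 5.3299

5.3299 kg*m^2


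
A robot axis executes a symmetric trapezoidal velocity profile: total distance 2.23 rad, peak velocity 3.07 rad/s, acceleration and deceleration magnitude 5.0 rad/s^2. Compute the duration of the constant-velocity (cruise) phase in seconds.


t_acc = v/a = 0.614000 s, d_acc = v^2/(2a) = 0.942490 rad each
d_cruise = 2.23 - 2*0.942490 = 0.345020 rad
t_cruise = d_cruise/v = 0.345020/3.07 = 0.1124

0.1124 s


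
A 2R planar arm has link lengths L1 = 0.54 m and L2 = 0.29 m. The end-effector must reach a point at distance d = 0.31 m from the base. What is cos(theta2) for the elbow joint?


cos(th2) = (d^2 - L1^2 - L2^2)/(2*L1*L2) = (0.31^2 - 0.54^2 - 0.29^2)/(2*0.54*0.29) = -0.8927

-0.8927


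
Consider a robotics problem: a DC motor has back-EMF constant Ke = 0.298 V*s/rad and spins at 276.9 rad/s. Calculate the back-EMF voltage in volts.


V_emf = Ke * omega = 0.298*276.9 = 82.5162

82.5162 V


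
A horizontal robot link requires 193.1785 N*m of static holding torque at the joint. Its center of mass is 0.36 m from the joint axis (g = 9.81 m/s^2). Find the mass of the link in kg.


m = tau / (g*L) = 193.1785 / (9.81 * 0.36) = 54.7000

54.7000 kg


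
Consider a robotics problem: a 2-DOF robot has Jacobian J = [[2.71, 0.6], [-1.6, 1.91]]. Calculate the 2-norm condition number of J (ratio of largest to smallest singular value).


JJ^T eigenvalues: trace(JJ^T) = 13.9122, det(JJ^T) = det(J)^2 = 37.65172321
s_max^2 = (13.9122 + sqrt(42.94241600))/2 = 10.23262316
s_min^2 = (13.9122 - sqrt(42.94241600))/2 = 3.67957684
kappa = s_max/s_min = sqrt(10.23262316/3.67957684) = 1.6676

1.6676


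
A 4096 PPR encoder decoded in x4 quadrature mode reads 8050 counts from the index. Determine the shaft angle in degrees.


angle = counts * 360 / (PPR*4) = 8050 * 360 / 16384 = 176.8799

176.8799 degrees


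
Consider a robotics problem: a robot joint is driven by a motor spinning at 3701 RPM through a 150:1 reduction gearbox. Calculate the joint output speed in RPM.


omega_joint = omega_motor / N = 3701 / 150 = 24.6733

24.6733 RPM


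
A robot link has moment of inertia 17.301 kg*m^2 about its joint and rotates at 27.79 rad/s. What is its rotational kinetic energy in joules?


KE = (1/2)*I*omega^2 = 0.5*17.301*27.79^2 = 6680.6436

6680.6436 J


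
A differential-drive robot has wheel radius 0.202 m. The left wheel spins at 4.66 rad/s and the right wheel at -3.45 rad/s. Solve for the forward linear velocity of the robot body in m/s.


v = r*(wR + wL)/2 = 0.202*(-3.45 + 4.66)/2 = 0.1222

0.1222 m/s


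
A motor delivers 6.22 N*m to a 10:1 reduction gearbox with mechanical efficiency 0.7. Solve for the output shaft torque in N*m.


tau_out = tau_in * N * eta = 6.22 * 10 * 0.7 = 43.5400

43.5400 N*m


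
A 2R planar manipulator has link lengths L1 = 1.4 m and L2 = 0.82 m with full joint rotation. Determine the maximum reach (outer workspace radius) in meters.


r_max = L1 + L2 = 1.4 + 0.82 = 2.2200

2.2200 m


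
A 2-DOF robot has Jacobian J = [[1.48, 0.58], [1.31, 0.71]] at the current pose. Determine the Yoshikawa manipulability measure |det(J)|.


det(J) = 1.48*0.71 - (0.58)*(1.31) = 0.2910
|det(J)| = 0.2910

0.2910


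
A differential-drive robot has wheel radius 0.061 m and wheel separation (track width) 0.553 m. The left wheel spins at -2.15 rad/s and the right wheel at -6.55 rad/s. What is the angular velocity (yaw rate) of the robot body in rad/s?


omega = r*(wR - wL)/L = 0.061*(-6.55 - (-2.15))/0.553 = -0.4854

-0.4854 rad/s


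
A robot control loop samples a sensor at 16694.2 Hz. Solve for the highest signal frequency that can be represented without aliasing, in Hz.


f_max = f_s/2 = 16694.2/2 = 8347.1000

8347.1000 Hz


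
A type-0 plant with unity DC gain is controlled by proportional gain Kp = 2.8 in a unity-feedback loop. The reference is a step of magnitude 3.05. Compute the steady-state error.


e_ss = R/(1 + Kp) = 3.05/(1 + 2.8) = 3.05/3.8000 = 0.8026

0.8026


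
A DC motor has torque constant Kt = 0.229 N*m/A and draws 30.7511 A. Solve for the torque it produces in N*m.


tau = Kt * I = 0.229*30.7511 = 7.0420

7.0420 N*m


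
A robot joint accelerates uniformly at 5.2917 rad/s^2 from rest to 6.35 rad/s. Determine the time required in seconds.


t = delta_omega / alpha = 6.35 / 5.2917 = 1.2000

1.2000 s


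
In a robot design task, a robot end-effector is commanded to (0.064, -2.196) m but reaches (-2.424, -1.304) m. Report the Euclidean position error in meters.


dx = -2.424 - (0.064) = -2.4880, dy = -1.304 - (-2.196) = 0.8920
err = sqrt(6.190144 + 0.795664) = 2.6431

2.6431 m


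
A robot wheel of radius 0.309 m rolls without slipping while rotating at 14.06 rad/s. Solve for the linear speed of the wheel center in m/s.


v = omega * r = 14.06 * 0.309 = 4.3445

4.3445 m/s


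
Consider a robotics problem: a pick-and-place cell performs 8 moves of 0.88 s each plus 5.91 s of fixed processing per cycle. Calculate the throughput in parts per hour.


T_cycle = 8*0.88 + 5.91 = 12.9500 s
rate = 3600/T = 277.9923

277.9923 parts/hour


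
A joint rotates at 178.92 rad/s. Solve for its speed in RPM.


RPM = 178.92 * 60/(2*pi) = 1708.5601

1708.5601 RPM


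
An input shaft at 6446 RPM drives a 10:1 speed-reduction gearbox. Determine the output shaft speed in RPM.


omega_out = omega_in / N = 6446 / 10 = 644.6000

644.6000 RPM


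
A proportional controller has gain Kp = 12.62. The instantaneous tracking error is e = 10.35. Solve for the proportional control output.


u_P = Kp * e = 12.62 * 10.35 = 130.6170

130.6170


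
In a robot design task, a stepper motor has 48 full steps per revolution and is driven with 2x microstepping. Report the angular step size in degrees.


step = 360/(48*2) = 360/96 = 3.7500

3.7500 degrees


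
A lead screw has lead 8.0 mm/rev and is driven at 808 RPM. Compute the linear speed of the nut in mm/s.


v = lead * (RPM/60) = 8.0*808/60 = 107.7333

107.7333 mm/s


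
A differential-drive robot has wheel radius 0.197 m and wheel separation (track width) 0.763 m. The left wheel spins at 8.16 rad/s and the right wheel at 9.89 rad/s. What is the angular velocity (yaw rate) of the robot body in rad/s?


omega = r*(wR - wL)/L = 0.197*(9.89 - (8.16))/0.763 = 0.4467

0.4467 rad/s


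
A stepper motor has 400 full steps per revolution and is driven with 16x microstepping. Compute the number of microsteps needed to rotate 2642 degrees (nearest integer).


step_size = 360/(400*16) = 360/6400 = 0.056250 deg
n = 2642/(360/6400) = 2642*6400/360 = 46968.8889 -> 46969

46969 steps


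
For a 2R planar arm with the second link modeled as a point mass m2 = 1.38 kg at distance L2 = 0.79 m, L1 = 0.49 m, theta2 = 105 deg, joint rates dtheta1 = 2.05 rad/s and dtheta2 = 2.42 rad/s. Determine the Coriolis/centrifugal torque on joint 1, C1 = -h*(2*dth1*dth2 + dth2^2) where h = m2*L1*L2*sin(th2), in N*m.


h = m2*L1*L2*sin(th2) = 1.38*0.49*0.79*sin(105 deg) = 0.515996
C1 = -h*(2*2.05*2.42 + 2.42^2) = -0.515996*15.7784 = -8.1416

-8.1416 N*m


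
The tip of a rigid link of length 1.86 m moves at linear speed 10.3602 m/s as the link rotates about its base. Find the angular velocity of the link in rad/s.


omega = v / L = 10.3602 / 1.86 = 5.5700

5.5700 rad/s


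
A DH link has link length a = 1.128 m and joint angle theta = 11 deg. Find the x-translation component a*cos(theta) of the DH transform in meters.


a*cos(theta) = 1.128*cos(11 deg) = 1.1073

1.1073 m


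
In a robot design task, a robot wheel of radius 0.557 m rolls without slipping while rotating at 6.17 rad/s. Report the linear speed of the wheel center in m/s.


v = omega * r = 6.17 * 0.557 = 3.4367

3.4367 m/s


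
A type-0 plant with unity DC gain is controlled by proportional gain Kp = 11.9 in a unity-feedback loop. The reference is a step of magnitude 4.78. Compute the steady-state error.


e_ss = R/(1 + Kp) = 4.78/(1 + 11.9) = 4.78/12.9000 = 0.3705

0.3705


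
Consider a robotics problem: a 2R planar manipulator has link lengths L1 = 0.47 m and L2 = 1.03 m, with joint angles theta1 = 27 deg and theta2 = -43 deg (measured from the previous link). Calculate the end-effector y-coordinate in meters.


y = L1*sin(th1) + L2*sin(th1+th2) = 0.47*sin(27 deg) + 1.03*sin(-16 deg) = -0.0705

-0.0705 m


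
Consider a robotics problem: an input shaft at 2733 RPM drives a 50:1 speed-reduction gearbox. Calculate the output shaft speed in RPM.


omega_out = omega_in / N = 2733 / 50 = 54.6600

54.6600 RPM


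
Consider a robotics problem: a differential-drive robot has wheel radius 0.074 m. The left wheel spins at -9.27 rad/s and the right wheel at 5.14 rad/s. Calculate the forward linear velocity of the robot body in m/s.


v = r*(wR + wL)/2 = 0.074*(5.14 + -9.27)/2 = -0.1528

-0.1528 m/s


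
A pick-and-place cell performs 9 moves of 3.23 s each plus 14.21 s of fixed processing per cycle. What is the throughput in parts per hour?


T_cycle = 9*3.23 + 14.21 = 43.2800 s
rate = 3600/T = 83.1793

83.1793 parts/hour


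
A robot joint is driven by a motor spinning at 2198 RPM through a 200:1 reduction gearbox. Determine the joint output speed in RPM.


omega_joint = omega_motor / N = 2198 / 200 = 10.9900

10.9900 RPM


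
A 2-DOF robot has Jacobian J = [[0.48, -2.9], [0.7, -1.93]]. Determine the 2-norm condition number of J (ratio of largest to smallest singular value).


JJ^T eigenvalues: trace(JJ^T) = 12.8553, det(JJ^T) = det(J)^2 = 1.21793296
s_max^2 = (12.8553 + sqrt(160.38700625))/2 = 12.75984958
s_min^2 = (12.8553 - sqrt(160.38700625))/2 = 0.09545042
kappa = s_max/s_min = sqrt(12.75984958/0.09545042) = 11.5620

11.5620


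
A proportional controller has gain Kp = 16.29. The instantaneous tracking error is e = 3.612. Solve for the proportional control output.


u_P = Kp * e = 16.29 * 3.612 = 58.8395

58.8395


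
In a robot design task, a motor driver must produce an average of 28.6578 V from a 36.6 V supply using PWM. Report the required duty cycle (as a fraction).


D = V_avg/V_supply = 28.6578/36.6 = 0.7830

0.7830


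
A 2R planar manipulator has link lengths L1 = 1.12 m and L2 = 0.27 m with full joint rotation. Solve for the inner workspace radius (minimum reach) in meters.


r_min = |L1 - L2| = |1.12 - 0.27| = 0.8500

0.8500 m


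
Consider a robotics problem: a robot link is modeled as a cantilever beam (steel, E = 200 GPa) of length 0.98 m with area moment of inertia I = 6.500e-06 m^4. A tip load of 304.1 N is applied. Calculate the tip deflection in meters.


delta = F*L^3/(3*E*I) = 304.1*0.98^3/(3*2.000e+11*6.500e-06)
      = 286.2164872/3900000 = 7.3389e-05

7.3389e-05 m


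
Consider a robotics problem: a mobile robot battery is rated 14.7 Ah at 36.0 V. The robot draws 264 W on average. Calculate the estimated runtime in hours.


E = 14.7*36.0 = 529.2000 Wh
t = E/P = 529.2000/264 = 2.0045

2.0045 hours


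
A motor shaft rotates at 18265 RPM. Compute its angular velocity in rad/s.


omega = 18265 * 2*pi/60 = 1912.7063

1912.7063 rad/s


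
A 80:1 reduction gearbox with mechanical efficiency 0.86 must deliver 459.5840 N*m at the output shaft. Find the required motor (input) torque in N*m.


tau_in = tau_out / (N * eta) = 459.5840 / (80 * 0.86) = 6.6800

6.6800 N*m


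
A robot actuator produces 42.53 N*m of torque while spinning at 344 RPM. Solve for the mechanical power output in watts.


omega = 344 * 2*pi/60 = 36.023596 rad/s
P = tau * omega = 42.53 * 36.023596 = 1532.0835

1532.0835 W


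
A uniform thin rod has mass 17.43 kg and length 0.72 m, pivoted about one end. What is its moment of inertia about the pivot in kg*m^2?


I = (1/3)*m*L^2 = (1/3)*17.43*0.72^2 = 3.0119

3.0119 kg*m^2


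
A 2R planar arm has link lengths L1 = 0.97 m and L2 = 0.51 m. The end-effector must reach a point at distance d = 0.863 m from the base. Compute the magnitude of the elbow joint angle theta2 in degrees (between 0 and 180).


cos(th2) = (d^2 - L1^2 - L2^2)/(2*L1*L2) = (0.863^2 - 0.97^2 - 0.51^2)/(2*0.97*0.51) = -0.46111886
th2 = acos(-0.46111886) = 117.4593 deg

117.4593 degrees


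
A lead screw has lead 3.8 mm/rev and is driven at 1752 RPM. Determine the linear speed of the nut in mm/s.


v = lead * (RPM/60) = 3.8*1752/60 = 110.9600

110.9600 mm/s


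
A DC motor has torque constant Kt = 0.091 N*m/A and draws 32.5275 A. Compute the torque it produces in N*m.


tau = Kt * I = 0.091*32.5275 = 2.9600

2.9600 N*m


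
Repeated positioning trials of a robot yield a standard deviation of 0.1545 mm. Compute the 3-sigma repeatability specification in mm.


repeatability = 3*sigma = 3*0.1545 = 0.4635

0.4635 mm


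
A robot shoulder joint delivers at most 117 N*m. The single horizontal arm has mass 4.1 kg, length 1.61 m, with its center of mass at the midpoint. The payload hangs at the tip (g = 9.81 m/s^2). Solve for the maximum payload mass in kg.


tau_arm = m_arm*g*(L/2) = 4.1*9.81*1.61/2 = 32.3779 N*m
tau_payload = tau_max - tau_arm = 117 - 32.3779 = 84.6221
m_payload = tau_payload / (g*L) = 84.6221 / (9.81*1.61) = 5.3578

5.3578 kg


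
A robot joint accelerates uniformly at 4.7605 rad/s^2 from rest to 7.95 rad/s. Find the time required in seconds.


t = delta_omega / alpha = 7.95 / 4.7605 = 1.6700

1.6700 s


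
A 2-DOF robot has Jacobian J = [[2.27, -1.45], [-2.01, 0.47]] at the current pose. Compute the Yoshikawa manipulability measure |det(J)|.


det(J) = 2.27*0.47 - (-1.45)*(-2.01) = -1.8476
|det(J)| = 1.8476

1.8476


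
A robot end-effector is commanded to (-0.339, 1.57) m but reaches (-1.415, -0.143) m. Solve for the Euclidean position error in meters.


dx = -1.415 - (-0.339) = -1.0760, dy = -0.143 - (1.57) = -1.7130
err = sqrt(1.157776 + 2.934369) = 2.0229

2.0229 m


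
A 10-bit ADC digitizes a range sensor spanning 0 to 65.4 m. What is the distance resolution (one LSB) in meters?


res = range / 2^n = 65.4/2^10 = 65.4/1024 = 0.0639

0.0639 m


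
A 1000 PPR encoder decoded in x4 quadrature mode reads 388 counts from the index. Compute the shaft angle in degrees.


angle = counts * 360 / (PPR*4) = 388 * 360 / 4000 = 34.9200

34.9200 degrees


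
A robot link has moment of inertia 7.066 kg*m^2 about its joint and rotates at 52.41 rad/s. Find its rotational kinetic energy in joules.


KE = (1/2)*I*omega^2 = 0.5*7.066*52.41^2 = 9704.4730

9704.4730 J


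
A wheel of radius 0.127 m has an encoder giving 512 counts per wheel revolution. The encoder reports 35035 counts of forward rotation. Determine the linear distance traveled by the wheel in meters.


revs = 35035/512 = 68.427734
d = revs * 2*pi*r = 68.427734 * 2*pi*0.127 = 54.6029

54.6029 m


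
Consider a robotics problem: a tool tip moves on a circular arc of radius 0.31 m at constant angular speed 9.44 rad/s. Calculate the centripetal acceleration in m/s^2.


a_c = omega^2 * r = 9.44^2 * 0.31 = 27.6252

27.6252 m/s^2


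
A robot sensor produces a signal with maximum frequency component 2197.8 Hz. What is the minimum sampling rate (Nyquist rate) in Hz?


f_s,min = 2*f_max = 2*2197.8 = 4395.6000

4395.6000 Hz


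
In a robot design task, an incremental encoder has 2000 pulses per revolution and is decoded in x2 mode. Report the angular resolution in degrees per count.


resolution = 360 / (PPR * 2) = 360 / 4000 = 0.0900

0.0900 degrees


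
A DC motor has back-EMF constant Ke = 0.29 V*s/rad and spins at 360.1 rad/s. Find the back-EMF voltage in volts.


V_emf = Ke * omega = 0.29*360.1 = 104.4290

104.4290 V


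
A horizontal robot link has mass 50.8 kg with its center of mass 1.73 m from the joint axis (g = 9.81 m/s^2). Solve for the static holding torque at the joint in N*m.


tau = m*g*L = 50.8 * 9.81 * 1.73 = 862.1420

862.1420 N*m


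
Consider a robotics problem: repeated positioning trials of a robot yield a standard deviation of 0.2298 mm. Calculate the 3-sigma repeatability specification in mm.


repeatability = 3*sigma = 3*0.2298 = 0.6894

0.6894 mm


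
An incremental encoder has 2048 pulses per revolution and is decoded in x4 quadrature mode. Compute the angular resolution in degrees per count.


resolution = 360 / (PPR * 4) = 360 / 8192 = 0.0439

0.0439 degrees


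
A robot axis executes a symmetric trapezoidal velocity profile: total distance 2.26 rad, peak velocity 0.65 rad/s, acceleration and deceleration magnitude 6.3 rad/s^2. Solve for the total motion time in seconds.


t_acc = v/a = 0.65/6.3 = 0.103175 s
d_acc = v^2/(2a) = 0.033532 rad (each ramp)
d_cruise = 2.26 - 2*0.033532 = 2.192936 rad
t_cruise = 2.192936/0.65 = 3.373748 s
t_total = 2*0.103175 + 3.373748 = 3.5801

3.5801 s


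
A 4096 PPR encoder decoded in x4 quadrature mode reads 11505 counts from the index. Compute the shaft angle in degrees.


angle = counts * 360 / (PPR*4) = 11505 * 360 / 16384 = 252.7954

252.7954 degrees


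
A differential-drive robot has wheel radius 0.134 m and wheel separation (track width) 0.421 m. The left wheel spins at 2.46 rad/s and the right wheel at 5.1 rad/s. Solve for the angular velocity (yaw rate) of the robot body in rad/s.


omega = r*(wR - wL)/L = 0.134*(5.1 - (2.46))/0.421 = 0.8403

0.8403 rad/s


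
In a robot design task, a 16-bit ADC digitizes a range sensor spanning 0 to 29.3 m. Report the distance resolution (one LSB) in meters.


res = range / 2^n = 29.3/2^16 = 29.3/65536 = 4.4708e-04

4.4708e-04 m


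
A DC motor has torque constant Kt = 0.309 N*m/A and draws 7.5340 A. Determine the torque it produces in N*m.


tau = Kt * I = 0.309*7.5340 = 2.3280

2.3280 N*m


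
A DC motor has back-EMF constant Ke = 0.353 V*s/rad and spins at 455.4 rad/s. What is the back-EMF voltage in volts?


V_emf = Ke * omega = 0.353*455.4 = 160.7562

160.7562 V


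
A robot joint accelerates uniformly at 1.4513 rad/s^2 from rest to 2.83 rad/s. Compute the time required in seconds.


t = delta_omega / alpha = 2.83 / 1.4513 = 1.9500

1.9500 s


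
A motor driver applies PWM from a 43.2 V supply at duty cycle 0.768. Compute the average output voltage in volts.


V_avg = V_supply * D = 43.2*0.768 = 33.1776

33.1776 V


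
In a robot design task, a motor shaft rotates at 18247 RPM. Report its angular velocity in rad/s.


omega = 18247 * 2*pi/60 = 1910.8214

1910.8214 rad/s


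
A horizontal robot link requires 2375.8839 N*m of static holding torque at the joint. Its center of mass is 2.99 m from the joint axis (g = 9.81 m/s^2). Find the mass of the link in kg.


m = tau / (g*L) = 2375.8839 / (9.81 * 2.99) = 81.0000

81.0000 kg


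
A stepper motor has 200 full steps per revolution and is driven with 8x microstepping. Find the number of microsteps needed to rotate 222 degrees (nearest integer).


step_size = 360/(200*8) = 360/1600 = 0.225000 deg
n = 222/(360/1600) = 222*1600/360 = 986.6667 -> 987

987 steps


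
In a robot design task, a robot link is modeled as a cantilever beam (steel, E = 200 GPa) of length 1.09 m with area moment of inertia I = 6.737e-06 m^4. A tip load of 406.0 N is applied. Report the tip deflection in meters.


delta = F*L^3/(3*E*I) = 406.0*1.09^3/(3*2.000e+11*6.737e-06)
      = 525.781774/4042200 = 1.3007e-04

1.3007e-04 m


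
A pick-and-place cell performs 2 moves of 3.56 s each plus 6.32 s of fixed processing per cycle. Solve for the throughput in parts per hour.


T_cycle = 2*3.56 + 6.32 = 13.4400 s
rate = 3600/T = 267.8571

267.8571 parts/hour


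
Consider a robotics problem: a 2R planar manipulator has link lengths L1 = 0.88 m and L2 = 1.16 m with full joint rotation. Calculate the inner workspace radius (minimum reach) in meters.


r_min = |L1 - L2| = |0.88 - 1.16| = 0.2800

0.2800 m


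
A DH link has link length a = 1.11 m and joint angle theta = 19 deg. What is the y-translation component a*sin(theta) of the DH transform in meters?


a*sin(theta) = 1.11*sin(19 deg) = 0.3614

0.3614 m


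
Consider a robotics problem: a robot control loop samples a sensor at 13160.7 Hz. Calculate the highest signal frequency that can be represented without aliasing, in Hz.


f_max = f_s/2 = 13160.7/2 = 6580.3500

6580.3500 Hz


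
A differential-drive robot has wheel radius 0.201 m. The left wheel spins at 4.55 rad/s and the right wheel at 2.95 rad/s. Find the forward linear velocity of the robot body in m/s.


v = r*(wR + wL)/2 = 0.201*(2.95 + 4.55)/2 = 0.7538

0.7538 m/s


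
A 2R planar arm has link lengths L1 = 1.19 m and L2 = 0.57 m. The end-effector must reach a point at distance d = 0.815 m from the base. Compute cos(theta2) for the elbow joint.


cos(th2) = (d^2 - L1^2 - L2^2)/(2*L1*L2) = (0.815^2 - 1.19^2 - 0.57^2)/(2*1.19*0.57) = -0.7937

-0.7937


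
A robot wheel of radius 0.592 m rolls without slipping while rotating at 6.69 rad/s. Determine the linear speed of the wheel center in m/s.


v = omega * r = 6.69 * 0.592 = 3.9605

3.9605 m/s


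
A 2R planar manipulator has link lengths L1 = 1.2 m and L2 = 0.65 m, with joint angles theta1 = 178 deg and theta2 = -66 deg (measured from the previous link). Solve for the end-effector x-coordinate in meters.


x = L1*cos(th1) + L2*cos(th1+th2) = 1.2*cos(178 deg) + 0.65*cos(112 deg) = -1.4428

-1.4428 m


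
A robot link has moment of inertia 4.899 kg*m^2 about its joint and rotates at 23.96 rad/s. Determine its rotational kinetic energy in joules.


KE = (1/2)*I*omega^2 = 0.5*4.899*23.96^2 = 1406.2129

1406.2129 J


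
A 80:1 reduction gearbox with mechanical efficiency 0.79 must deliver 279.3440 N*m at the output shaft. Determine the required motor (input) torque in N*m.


tau_in = tau_out / (N * eta) = 279.3440 / (80 * 0.79) = 4.4200

4.4200 N*m


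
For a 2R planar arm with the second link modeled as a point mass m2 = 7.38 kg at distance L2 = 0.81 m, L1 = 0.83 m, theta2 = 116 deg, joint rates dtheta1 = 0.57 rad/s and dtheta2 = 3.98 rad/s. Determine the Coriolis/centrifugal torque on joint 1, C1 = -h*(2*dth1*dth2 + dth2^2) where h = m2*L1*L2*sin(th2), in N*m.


h = m2*L1*L2*sin(th2) = 7.38*0.83*0.81*sin(116 deg) = 4.459433
C1 = -h*(2*0.57*3.98 + 3.98^2) = -4.459433*20.3776 = -90.8725

-90.8725 N*m


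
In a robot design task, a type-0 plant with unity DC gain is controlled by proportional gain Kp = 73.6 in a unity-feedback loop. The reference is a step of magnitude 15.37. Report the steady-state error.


e_ss = R/(1 + Kp) = 15.37/(1 + 73.6) = 15.37/74.6000 = 0.2060

0.2060


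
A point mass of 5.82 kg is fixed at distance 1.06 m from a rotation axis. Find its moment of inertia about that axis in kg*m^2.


I = m*r^2 = 5.82*1.06^2 = 6.5394

6.5394 kg*m^2


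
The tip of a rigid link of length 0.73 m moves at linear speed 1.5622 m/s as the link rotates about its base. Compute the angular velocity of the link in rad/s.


omega = v / L = 1.5622 / 0.73 = 2.1400

2.1400 rad/s


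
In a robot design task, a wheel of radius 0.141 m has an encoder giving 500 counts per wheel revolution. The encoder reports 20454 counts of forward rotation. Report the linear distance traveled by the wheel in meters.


revs = 20454/500 = 40.908000
d = revs * 2*pi*r = 40.908000 * 2*pi*0.141 = 36.2416

36.2416 m


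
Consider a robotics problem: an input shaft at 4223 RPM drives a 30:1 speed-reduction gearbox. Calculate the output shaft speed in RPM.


omega_out = omega_in / N = 4223 / 30 = 140.7667

140.7667 RPM


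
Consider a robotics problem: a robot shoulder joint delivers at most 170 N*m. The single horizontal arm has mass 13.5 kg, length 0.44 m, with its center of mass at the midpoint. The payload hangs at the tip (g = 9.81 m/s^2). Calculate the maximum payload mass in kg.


tau_arm = m_arm*g*(L/2) = 13.5*9.81*0.44/2 = 29.1357 N*m
tau_payload = tau_max - tau_arm = 170 - 29.1357 = 140.8643
m_payload = tau_payload / (g*L) = 140.8643 / (9.81*0.44) = 32.6347

32.6347 kg


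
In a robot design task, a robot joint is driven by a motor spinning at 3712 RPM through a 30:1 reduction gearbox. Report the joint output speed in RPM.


omega_joint = omega_motor / N = 3712 / 30 = 123.7333

123.7333 RPM


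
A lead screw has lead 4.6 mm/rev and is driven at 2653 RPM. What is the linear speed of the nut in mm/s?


v = lead * (RPM/60) = 4.6*2653/60 = 203.3967

203.3967 mm/s


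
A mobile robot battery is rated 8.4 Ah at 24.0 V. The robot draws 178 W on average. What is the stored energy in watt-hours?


E = capacity * V = 8.4*24.0 = 201.6000

201.6000 Wh


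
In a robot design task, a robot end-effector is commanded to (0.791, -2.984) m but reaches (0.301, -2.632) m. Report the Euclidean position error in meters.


dx = 0.301 - (0.791) = -0.4900, dy = -2.632 - (-2.984) = 0.3520
err = sqrt(0.240100 + 0.123904) = 0.6033

0.6033 m


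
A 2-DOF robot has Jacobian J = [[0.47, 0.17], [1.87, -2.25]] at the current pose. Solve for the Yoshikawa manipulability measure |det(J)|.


det(J) = 0.47*-2.25 - (0.17)*(1.87) = -1.3754
|det(J)| = 1.3754

1.3754


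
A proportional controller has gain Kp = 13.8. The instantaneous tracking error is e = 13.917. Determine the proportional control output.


u_P = Kp * e = 13.8 * 13.917 = 192.0546

192.0546


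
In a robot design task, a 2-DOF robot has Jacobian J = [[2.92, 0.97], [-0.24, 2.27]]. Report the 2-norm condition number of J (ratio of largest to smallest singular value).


JJ^T eigenvalues: trace(JJ^T) = 14.6778, det(JJ^T) = det(J)^2 = 47.07606544
s_max^2 = (14.6778 + sqrt(27.13355108))/2 = 9.94339376
s_min^2 = (14.6778 - sqrt(27.13355108))/2 = 4.73440624
kappa = s_max/s_min = sqrt(9.94339376/4.73440624) = 1.4492

1.4492
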